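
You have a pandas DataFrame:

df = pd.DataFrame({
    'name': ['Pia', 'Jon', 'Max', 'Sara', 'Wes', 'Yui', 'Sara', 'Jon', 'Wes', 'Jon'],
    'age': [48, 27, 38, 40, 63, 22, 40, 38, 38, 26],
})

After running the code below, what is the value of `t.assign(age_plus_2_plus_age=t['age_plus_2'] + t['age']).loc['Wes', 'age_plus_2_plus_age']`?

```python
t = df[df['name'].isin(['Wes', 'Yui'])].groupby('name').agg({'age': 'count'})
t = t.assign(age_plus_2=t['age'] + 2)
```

filter rows where name in ['Wes', 'Yui']:
  name  age
4  Wes   63
5  Yui   22
8  Wes   38
group by name, count of age:
      age
name     
Wes     2
Yui     1
add column age_plus_2 = t['age'] + 2:
      age  age_plus_2
name                 
Wes     2           4
Yui     1           3
add column age_plus_2_plus_age = t['age_plus_2'] + t['age']:
      age  age_plus_2  age_plus_2_plus_age
name                                      
Wes     2           4                    6
Yui     1           3                    4

6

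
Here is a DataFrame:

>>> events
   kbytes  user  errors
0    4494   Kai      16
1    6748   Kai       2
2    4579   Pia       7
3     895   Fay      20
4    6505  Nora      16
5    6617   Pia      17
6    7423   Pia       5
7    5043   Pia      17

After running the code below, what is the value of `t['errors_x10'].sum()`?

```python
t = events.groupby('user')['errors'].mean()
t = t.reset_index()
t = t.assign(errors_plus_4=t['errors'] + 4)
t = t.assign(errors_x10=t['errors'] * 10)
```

group by user, mean of errors:
user
Fay     20.0
Kai      9.0
Nora    16.0
Pia     11.5
Name: errors, dtype: float64
reset_index():
   user  errors
0   Fay    20.0
1   Kai     9.0
2  Nora    16.0
3   Pia    11.5
add column errors_plus_4 = t['errors'] + 4:
   user  errors  errors_plus_4
0   Fay    20.0           24.0
1   Kai     9.0           13.0
2  Nora    16.0           20.0
3   Pia    11.5           15.5
add column errors_x10 = t['errors'] * 10:
   user  errors  errors_plus_4  errors_x10
0   Fay    20.0           24.0       200.0
1   Kai     9.0           13.0        90.0
2  Nora    16.0           20.0       160.0
3   Pia    11.5           15.5       115.0
sum of column 'errors_x10' → 565.0

565.0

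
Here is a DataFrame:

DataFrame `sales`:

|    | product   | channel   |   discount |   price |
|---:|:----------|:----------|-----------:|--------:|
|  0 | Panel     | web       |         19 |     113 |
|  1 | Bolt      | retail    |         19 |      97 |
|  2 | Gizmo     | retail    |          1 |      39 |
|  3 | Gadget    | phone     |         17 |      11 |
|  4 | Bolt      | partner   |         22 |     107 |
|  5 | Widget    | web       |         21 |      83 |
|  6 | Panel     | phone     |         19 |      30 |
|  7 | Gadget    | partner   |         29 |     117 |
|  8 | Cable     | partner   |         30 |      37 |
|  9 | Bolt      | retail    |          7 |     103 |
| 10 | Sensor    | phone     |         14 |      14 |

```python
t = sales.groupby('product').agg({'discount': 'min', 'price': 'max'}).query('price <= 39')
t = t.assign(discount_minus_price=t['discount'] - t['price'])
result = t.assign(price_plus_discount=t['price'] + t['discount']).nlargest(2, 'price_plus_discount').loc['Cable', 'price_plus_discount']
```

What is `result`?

group by product: min(discount), max(price):
         discount  price
product                 
Bolt            7    107
Cable          30     37
Gadget         17    117
Gizmo           1     39
Panel          19    113
Sensor         14     14
Widget         21     83
filter rows where price <= 39:
         discount  price
product                 
Cable          30     37
Gizmo           1     39
Sensor         14     14
add column discount_minus_price = t['discount'] - t['price']:
         discount  price  discount_minus_price
product                                       
Cable          30     37                    -7
Gizmo           1     39                   -38
Sensor         14     14                     0
add column price_plus_discount = t['price'] + t['discount']:
         discount  price  discount_minus_price  price_plus_discount
product                                                            
Cable          30     37                    -7                   67
Gizmo           1     39                   -38                   40
Sensor         14     14                     0                   28
take 2 rows with largest price_plus_discount:
         discount  price  discount_minus_price  price_plus_discount
product                                                            
Cable          30     37                    -7                   67
Gizmo           1     39                   -38                   40
Then the value at row 'Cable', column 'price_plus_discount': 67

67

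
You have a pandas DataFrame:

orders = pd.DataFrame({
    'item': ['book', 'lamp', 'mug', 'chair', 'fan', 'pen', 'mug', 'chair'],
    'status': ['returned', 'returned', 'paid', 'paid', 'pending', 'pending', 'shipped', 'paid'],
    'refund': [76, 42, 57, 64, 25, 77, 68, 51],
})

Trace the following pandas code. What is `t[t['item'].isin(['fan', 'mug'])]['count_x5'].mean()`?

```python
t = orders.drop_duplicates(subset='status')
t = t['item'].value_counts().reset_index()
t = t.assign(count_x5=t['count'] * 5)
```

drop duplicate status (keep=first):
   item    status  refund
0  book  returned      76
2   mug      paid      57
4   fan   pending      25
6   mug   shipped      68
value_counts of item:
item
mug     2
book    1
fan     1
Name: count, dtype: int64
reset_index():
   item  count
0   mug      2
1  book      1
2   fan      1
add column count_x5 = t['count'] * 5:
   item  count  count_x5
0   mug      2        10
1  book      1         5
2   fan      1         5
filter rows where item in ['fan', 'mug']:
  item  count  count_x5
0  mug      2        10
2  fan      1         5

7.5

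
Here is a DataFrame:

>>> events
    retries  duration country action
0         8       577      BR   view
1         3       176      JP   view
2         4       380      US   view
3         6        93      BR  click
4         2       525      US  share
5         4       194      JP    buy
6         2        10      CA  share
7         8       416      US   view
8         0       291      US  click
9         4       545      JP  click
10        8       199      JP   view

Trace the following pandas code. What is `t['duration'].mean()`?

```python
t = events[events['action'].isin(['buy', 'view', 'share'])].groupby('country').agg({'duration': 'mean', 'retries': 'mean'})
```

304.25

filter rows where action in ['buy', 'view', 'share']:
    retries  duration country action
0         8       577      BR   view
1         3       176      JP   view
2         4       380      US   view
4         2       525      US  share
5         4       194      JP    buy
6         2        10      CA  share
7         8       416      US   view
10        8       199      JP   view
group by country: mean(duration), mean(retries):
           duration   retries
country                      
BR       577.000000  8.000000
CA        10.000000  2.000000
JP       189.666667  5.000000
US       440.333333  4.666667
Hence 304.25.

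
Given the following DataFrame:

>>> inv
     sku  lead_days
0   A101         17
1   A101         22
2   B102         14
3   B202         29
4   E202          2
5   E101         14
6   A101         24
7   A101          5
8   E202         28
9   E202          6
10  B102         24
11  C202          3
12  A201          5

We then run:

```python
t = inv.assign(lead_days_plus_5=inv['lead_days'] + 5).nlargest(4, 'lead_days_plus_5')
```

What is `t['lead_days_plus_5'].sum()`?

125

add column lead_days_plus_5 = inv['lead_days'] + 5:
     sku  lead_days  lead_days_plus_5
0   A101         17                22
1   A101         22                27
2   B102         14                19
3   B202         29                34
4   E202          2                 7
5   E101         14                19
6   A101         24                29
7   A101          5                10
8   E202         28                33
9   E202          6                11
10  B102         24                29
11  C202          3                 8
12  A201          5                10
take 4 rows with largest lead_days_plus_5:
     sku  lead_days  lead_days_plus_5
3   B202         29                34
8   E202         28                33
6   A101         24                29
10  B102         24                29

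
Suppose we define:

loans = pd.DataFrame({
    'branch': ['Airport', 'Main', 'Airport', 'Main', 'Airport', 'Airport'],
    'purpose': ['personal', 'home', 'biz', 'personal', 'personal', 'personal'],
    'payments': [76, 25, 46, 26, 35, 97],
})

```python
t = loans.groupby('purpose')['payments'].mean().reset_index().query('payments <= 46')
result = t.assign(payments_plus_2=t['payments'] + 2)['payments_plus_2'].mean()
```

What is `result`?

37.5

group by purpose, mean of payments:
purpose
biz         46.0
home        25.0
personal    58.5
Name: payments, dtype: float64
reset_index():
    purpose  payments
0       biz      46.0
1      home      25.0
2  personal      58.5
filter rows where payments <= 46:
  purpose  payments
0     biz      46.0
1    home      25.0
add column payments_plus_2 = t['payments'] + 2:
  purpose  payments  payments_plus_2
0     biz      46.0             48.0
1    home      25.0             27.0
Reading off the mean of column 'payments_plus_2', we get 37.5.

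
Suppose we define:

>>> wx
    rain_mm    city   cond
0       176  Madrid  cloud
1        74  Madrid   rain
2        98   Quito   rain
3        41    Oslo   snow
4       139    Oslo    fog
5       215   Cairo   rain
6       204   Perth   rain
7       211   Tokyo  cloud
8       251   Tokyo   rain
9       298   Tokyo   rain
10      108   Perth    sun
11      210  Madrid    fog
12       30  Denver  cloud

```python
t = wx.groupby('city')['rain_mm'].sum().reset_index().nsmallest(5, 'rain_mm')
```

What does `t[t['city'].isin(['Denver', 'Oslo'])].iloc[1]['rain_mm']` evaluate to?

group by city, sum of rain_mm:
city
Cairo     215
Denver     30
Madrid    460
Oslo      180
Perth     312
Quito      98
Tokyo     760
Name: rain_mm, dtype: int64
reset_index():
     city  rain_mm
0   Cairo      215
1  Denver       30
2  Madrid      460
3    Oslo      180
4   Perth      312
5   Quito       98
6   Tokyo      760
take 5 rows with smallest rain_mm:
     city  rain_mm
1  Denver       30
5   Quito       98
3    Oslo      180
0   Cairo      215
4   Perth      312
filter rows where city in ['Denver', 'Oslo']:
     city  rain_mm
1  Denver       30
3    Oslo      180

180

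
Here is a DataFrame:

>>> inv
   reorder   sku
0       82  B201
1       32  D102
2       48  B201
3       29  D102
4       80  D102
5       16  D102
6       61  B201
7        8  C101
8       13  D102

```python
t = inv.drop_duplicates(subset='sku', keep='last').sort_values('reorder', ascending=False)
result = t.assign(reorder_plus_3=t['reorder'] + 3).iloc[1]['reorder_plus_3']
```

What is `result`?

16

drop duplicate sku (keep=last):
   reorder   sku
6       61  B201
7        8  C101
8       13  D102
sort by reorder descending:
   reorder   sku
6       61  B201
8       13  D102
7        8  C101
add column reorder_plus_3 = t['reorder'] + 3:
   reorder   sku  reorder_plus_3
6       61  B201              64
8       13  D102              16
7        8  C101              11
Then the value at position 1, column 'reorder_plus_3': 16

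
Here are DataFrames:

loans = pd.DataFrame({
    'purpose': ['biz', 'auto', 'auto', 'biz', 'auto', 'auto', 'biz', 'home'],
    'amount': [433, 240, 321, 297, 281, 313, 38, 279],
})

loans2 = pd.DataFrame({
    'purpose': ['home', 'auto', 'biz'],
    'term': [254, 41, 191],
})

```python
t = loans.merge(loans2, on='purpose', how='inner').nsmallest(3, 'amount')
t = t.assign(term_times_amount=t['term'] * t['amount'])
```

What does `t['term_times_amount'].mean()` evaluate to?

29321.3333333

merge on 'purpose' (how='inner') → 8 rows:
  purpose  amount  term
0     biz     433   191
1    auto     240    41
2    auto     321    41
3     biz     297   191
4    auto     281    41
5    auto     313    41
6     biz      38   191
7    home     279   254
take 3 rows with smallest amount:
  purpose  amount  term
6     biz      38   191
1    auto     240    41
7    home     279   254
add column term_times_amount = t['term'] * t['amount']:
  purpose  amount  term  term_times_amount
6     biz      38   191               7258
1    auto     240    41               9840
7    home     279   254              70866
Then the mean of column 'term_times_amount': 29321.3333333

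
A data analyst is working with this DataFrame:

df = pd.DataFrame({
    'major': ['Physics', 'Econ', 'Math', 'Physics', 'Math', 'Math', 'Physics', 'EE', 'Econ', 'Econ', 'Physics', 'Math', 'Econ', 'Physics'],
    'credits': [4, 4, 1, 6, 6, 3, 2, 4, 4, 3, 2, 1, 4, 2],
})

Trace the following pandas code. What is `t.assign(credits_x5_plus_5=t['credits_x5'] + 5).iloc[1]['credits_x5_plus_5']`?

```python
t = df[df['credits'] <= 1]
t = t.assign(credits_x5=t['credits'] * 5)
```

filter rows where credits <= 1:
   major  credits
2   Math        1
11  Math        1
add column credits_x5 = t['credits'] * 5:
   major  credits  credits_x5
2   Math        1           5
11  Math        1           5
add column credits_x5_plus_5 = t['credits_x5'] + 5:
   major  credits  credits_x5  credits_x5_plus_5
2   Math        1           5                 10
11  Math        1           5                 10

10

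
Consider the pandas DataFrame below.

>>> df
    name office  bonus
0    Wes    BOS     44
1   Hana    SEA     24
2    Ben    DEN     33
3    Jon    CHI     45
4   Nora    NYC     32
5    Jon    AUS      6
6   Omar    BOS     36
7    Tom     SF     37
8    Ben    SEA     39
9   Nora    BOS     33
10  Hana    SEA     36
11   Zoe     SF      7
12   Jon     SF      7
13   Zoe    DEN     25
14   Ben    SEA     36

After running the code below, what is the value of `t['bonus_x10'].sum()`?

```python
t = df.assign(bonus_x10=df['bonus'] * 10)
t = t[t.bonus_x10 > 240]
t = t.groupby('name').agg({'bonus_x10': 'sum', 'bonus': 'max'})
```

add column bonus_x10 = df['bonus'] * 10:
    name office  bonus  bonus_x10
0    Wes    BOS     44        440
1   Hana    SEA     24        240
2    Ben    DEN     33        330
3    Jon    CHI     45        450
4   Nora    NYC     32        320
5    Jon    AUS      6         60
6   Omar    BOS     36        360
7    Tom     SF     37        370
8    Ben    SEA     39        390
9   Nora    BOS     33        330
10  Hana    SEA     36        360
11   Zoe     SF      7         70
12   Jon     SF      7         70
13   Zoe    DEN     25        250
14   Ben    SEA     36        360
filter rows where bonus_x10 > 240:
    name office  bonus  bonus_x10
0    Wes    BOS     44        440
2    Ben    DEN     33        330
3    Jon    CHI     45        450
4   Nora    NYC     32        320
6   Omar    BOS     36        360
7    Tom     SF     37        370
8    Ben    SEA     39        390
9   Nora    BOS     33        330
10  Hana    SEA     36        360
13   Zoe    DEN     25        250
14   Ben    SEA     36        360
group by name: sum(bonus_x10), max(bonus):
      bonus_x10  bonus
name                  
Ben        1080     39
Hana        360     36
Jon         450     45
Nora        650     33
Omar        360     36
Tom         370     37
Wes         440     44
Zoe         250     25
The sum of column 'bonus_x10' is 3960.

3960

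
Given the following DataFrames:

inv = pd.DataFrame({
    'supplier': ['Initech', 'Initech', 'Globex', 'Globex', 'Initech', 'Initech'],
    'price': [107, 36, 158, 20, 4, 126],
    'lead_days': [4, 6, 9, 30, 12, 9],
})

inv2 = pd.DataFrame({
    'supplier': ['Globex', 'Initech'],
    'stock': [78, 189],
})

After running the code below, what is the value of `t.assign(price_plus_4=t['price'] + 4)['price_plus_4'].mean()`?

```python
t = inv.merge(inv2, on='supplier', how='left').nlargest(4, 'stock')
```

72.25

merge on 'supplier' (how='left') → 6 rows:
  supplier  price  lead_days  stock
0  Initech    107          4    189
1  Initech     36          6    189
2   Globex    158          9     78
3   Globex     20         30     78
4  Initech      4         12    189
5  Initech    126          9    189
take 4 rows with largest stock:
  supplier  price  lead_days  stock
0  Initech    107          4    189
1  Initech     36          6    189
4  Initech      4         12    189
5  Initech    126          9    189
add column price_plus_4 = t['price'] + 4:
  supplier  price  lead_days  stock  price_plus_4
0  Initech    107          4    189           111
1  Initech     36          6    189            40
4  Initech      4         12    189             8
5  Initech    126          9    189           130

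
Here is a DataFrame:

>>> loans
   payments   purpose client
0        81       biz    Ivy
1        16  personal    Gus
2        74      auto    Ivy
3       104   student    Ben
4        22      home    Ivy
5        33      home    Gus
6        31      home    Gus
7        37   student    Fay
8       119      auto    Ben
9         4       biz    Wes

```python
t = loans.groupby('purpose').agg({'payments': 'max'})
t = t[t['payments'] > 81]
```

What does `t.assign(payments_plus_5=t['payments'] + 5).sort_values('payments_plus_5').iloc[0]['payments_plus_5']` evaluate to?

109

group by purpose, max of payments:
          payments
purpose           
auto           119
biz             81
home            33
personal        16
student        104
filter rows where payments > 81:
         payments
purpose          
auto          119
student       104
add column payments_plus_5 = t['payments'] + 5:
         payments  payments_plus_5
purpose                           
auto          119              124
student       104              109
sort by payments_plus_5:
         payments  payments_plus_5
purpose                           
student       104              109
auto          119              124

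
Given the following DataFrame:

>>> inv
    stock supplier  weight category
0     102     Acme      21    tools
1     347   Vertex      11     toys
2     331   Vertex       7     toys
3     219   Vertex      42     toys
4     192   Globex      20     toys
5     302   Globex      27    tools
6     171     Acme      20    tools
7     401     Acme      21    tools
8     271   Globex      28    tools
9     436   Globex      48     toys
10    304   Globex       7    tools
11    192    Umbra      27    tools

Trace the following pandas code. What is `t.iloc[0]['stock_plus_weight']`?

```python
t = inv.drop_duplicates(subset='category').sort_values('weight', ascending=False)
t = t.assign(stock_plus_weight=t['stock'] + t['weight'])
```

drop duplicate category (keep=first):
   stock supplier  weight category
0    102     Acme      21    tools
1    347   Vertex      11     toys
sort by weight descending:
   stock supplier  weight category
0    102     Acme      21    tools
1    347   Vertex      11     toys
add column stock_plus_weight = t['stock'] + t['weight']:
   stock supplier  weight category  stock_plus_weight
0    102     Acme      21    tools                123
1    347   Vertex      11     toys                358

123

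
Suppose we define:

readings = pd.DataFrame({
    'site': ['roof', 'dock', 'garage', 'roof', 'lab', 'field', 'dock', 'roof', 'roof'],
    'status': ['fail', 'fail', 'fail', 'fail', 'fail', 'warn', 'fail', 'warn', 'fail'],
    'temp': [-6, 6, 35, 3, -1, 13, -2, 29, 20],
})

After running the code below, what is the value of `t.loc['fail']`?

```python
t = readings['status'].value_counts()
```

value_counts of status:
status
fail    7
warn    2
Name: count, dtype: int64

7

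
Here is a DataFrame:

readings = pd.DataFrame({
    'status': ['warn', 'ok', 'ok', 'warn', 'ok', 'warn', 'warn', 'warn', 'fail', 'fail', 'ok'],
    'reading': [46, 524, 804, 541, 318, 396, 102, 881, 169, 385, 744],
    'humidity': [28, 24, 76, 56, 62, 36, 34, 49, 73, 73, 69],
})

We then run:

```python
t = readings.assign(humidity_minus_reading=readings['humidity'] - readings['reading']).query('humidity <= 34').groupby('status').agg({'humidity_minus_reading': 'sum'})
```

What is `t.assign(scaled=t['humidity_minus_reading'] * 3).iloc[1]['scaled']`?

add column humidity_minus_reading = readings['humidity'] - readings['reading']:
   status  reading  humidity  humidity_minus_reading
0    warn       46        28                     -18
1      ok      524        24                    -500
2      ok      804        76                    -728
3    warn      541        56                    -485
4      ok      318        62                    -256
5    warn      396        36                    -360
6    warn      102        34                     -68
7    warn      881        49                    -832
8    fail      169        73                     -96
9    fail      385        73                    -312
10     ok      744        69                    -675
filter rows where humidity <= 34:
  status  reading  humidity  humidity_minus_reading
0   warn       46        28                     -18
1     ok      524        24                    -500
6   warn      102        34                     -68
group by status, sum of humidity_minus_reading:
        humidity_minus_reading
status                        
ok                        -500
warn                       -86
add column scaled = t['humidity_minus_reading'] * 3:
        humidity_minus_reading  scaled
status                                
ok                        -500   -1500
warn                       -86    -258

-258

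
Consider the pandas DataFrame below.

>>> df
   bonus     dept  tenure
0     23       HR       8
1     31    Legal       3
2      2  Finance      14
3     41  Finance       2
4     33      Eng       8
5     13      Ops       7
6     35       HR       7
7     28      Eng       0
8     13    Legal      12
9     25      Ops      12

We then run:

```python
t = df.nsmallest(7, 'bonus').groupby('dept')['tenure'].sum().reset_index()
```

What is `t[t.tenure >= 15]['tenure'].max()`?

19

take 7 rows with smallest bonus:
   bonus     dept  tenure
2      2  Finance      14
5     13      Ops       7
8     13    Legal      12
0     23       HR       8
9     25      Ops      12
7     28      Eng       0
1     31    Legal       3
group by dept, sum of tenure:
dept
Eng         0
Finance    14
HR          8
Legal      15
Ops        19
Name: tenure, dtype: int64
reset_index():
      dept  tenure
0      Eng       0
1  Finance      14
2       HR       8
3    Legal      15
4      Ops      19
filter rows where tenure >= 15:
    dept  tenure
3  Legal      15
4    Ops      19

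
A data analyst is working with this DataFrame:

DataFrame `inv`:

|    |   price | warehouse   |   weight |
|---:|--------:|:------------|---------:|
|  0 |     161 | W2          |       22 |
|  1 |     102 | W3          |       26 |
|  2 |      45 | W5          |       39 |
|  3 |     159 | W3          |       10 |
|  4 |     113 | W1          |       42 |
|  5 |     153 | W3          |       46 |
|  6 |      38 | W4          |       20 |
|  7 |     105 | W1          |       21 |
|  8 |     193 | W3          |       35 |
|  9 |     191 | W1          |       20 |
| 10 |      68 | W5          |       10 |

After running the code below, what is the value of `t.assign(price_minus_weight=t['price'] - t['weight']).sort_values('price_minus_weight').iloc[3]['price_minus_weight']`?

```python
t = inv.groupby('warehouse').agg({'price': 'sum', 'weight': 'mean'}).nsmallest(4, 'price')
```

group by warehouse: sum(price), mean(weight):
           price     weight
warehouse                  
W1           409  27.666667
W2           161  22.000000
W3           607  29.250000
W4            38  20.000000
W5           113  24.500000
take 4 rows with smallest price:
           price     weight
warehouse                  
W4            38  20.000000
W5           113  24.500000
W2           161  22.000000
W1           409  27.666667
add column price_minus_weight = t['price'] - t['weight']:
           price     weight  price_minus_weight
warehouse                                      
W4            38  20.000000           18.000000
W5           113  24.500000           88.500000
W2           161  22.000000          139.000000
W1           409  27.666667          381.333333
sort by price_minus_weight:
           price     weight  price_minus_weight
warehouse                                      
W4            38  20.000000           18.000000
W5           113  24.500000           88.500000
W2           161  22.000000          139.000000
W1           409  27.666667          381.333333
Hence 381.333333333.

381.333333333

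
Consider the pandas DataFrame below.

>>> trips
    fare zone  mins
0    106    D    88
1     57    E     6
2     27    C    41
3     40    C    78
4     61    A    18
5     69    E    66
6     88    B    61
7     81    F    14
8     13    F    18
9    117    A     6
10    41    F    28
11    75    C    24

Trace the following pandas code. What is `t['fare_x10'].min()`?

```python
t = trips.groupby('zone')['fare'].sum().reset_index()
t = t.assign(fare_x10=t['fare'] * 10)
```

group by zone, sum of fare:
zone
A    178
B     88
C    142
D    106
E    126
F    135
Name: fare, dtype: int64
reset_index():
  zone  fare
0    A   178
1    B    88
2    C   142
3    D   106
4    E   126
5    F   135
add column fare_x10 = t['fare'] * 10:
  zone  fare  fare_x10
0    A   178      1780
1    B    88       880
2    C   142      1420
3    D   106      1060
4    E   126      1260
5    F   135      1350
So min() = 880.

880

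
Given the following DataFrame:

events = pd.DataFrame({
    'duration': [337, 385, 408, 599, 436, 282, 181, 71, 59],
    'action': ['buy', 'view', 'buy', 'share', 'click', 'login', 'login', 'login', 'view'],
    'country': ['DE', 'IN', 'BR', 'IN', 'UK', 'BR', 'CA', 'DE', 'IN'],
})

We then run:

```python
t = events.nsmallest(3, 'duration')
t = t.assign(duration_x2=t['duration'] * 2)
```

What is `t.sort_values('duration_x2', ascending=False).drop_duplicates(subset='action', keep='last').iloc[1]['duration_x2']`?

take 3 rows with smallest duration:
   duration action country
8        59   view      IN
7        71  login      DE
6       181  login      CA
add column duration_x2 = t['duration'] * 2:
   duration action country  duration_x2
8        59   view      IN          118
7        71  login      DE          142
6       181  login      CA          362
sort by duration_x2 descending:
   duration action country  duration_x2
6       181  login      CA          362
7        71  login      DE          142
8        59   view      IN          118
drop duplicate action (keep=last):
   duration action country  duration_x2
7        71  login      DE          142
8        59   view      IN          118
Hence 118.

118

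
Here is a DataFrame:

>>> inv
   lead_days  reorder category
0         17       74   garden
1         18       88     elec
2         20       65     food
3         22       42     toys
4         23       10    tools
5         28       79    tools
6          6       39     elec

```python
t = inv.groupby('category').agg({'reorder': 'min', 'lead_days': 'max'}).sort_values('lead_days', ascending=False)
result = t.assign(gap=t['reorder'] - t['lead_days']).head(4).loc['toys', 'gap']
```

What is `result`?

20

group by category: min(reorder), max(lead_days):
          reorder  lead_days
category                    
elec           39         18
food           65         20
garden         74         17
tools          10         28
toys           42         22
sort by lead_days descending:
          reorder  lead_days
category                    
tools          10         28
toys           42         22
food           65         20
elec           39         18
garden         74         17
add column gap = t['reorder'] - t['lead_days']:
          reorder  lead_days  gap
category                         
tools          10         28  -18
toys           42         22   20
food           65         20   45
elec           39         18   21
garden         74         17   57
take first 4 rows:
          reorder  lead_days  gap
category                         
tools          10         28  -18
toys           42         22   20
food           65         20   45
elec           39         18   21
Taking the value at row 'toys', column 'gap' gives 20.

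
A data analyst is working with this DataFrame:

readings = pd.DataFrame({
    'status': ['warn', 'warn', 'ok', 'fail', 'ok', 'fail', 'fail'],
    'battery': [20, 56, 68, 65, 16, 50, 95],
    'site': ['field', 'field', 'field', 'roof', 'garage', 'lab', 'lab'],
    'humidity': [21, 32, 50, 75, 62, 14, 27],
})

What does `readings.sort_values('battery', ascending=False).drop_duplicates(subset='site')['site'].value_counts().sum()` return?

4

sort by battery descending:
  status  battery    site  humidity
6   fail       95     lab        27
2     ok       68   field        50
3   fail       65    roof        75
1   warn       56   field        32
5   fail       50     lab        14
0   warn       20   field        21
4     ok       16  garage        62
drop duplicate site (keep=first):
  status  battery    site  humidity
6   fail       95     lab        27
2     ok       68   field        50
3   fail       65    roof        75
4     ok       16  garage        62
value_counts of site:
site
lab       1
field     1
roof      1
garage    1
Name: count, dtype: int64
Hence 4.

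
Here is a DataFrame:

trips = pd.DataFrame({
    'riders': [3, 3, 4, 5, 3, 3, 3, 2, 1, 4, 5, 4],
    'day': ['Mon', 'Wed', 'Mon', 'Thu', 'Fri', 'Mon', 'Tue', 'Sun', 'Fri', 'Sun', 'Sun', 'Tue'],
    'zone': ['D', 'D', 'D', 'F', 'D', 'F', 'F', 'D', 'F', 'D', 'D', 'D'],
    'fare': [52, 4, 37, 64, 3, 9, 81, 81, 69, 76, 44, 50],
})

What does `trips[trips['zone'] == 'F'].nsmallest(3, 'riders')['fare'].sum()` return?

159

filter rows where zone == 'F':
   riders  day zone  fare
3       5  Thu    F    64
5       3  Mon    F     9
6       3  Tue    F    81
8       1  Fri    F    69
take 3 rows with smallest riders:
   riders  day zone  fare
8       1  Fri    F    69
5       3  Mon    F     9
6       3  Tue    F    81
The sum of column 'fare' is 159.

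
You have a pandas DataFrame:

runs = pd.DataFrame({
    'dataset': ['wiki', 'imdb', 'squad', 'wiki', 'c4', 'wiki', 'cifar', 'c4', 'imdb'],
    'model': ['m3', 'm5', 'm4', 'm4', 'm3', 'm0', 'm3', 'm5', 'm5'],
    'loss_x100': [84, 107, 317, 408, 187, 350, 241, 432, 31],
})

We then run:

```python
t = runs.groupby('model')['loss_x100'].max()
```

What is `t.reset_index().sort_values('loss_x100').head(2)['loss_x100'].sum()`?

group by model, max of loss_x100:
model
m0    350
m3    241
m4    408
m5    432
Name: loss_x100, dtype: int64
reset_index():
  model  loss_x100
0    m0        350
1    m3        241
2    m4        408
3    m5        432
sort by loss_x100:
  model  loss_x100
1    m3        241
0    m0        350
2    m4        408
3    m5        432
take first 2 rows:
  model  loss_x100
1    m3        241
0    m0        350

591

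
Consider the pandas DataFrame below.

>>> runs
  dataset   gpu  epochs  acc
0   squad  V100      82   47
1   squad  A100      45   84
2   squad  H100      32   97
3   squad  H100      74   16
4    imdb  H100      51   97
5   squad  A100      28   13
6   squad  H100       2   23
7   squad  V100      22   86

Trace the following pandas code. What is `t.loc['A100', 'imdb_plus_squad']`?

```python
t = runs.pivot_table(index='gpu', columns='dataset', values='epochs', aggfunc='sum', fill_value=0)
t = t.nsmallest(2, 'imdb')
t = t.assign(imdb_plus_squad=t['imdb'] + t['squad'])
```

pivot: rows=gpu, cols=dataset, sum(epochs):
dataset  imdb  squad
gpu                 
A100        0     73
H100       51    108
V100        0    104
take 2 rows with smallest imdb:
dataset  imdb  squad
gpu                 
A100        0     73
V100        0    104
add column imdb_plus_squad = t['imdb'] + t['squad']:
dataset  imdb  squad  imdb_plus_squad
gpu                                  
A100        0     73               73
V100        0    104              104
Taking the value at row 'A100', column 'imdb_plus_squad' gives 73.

73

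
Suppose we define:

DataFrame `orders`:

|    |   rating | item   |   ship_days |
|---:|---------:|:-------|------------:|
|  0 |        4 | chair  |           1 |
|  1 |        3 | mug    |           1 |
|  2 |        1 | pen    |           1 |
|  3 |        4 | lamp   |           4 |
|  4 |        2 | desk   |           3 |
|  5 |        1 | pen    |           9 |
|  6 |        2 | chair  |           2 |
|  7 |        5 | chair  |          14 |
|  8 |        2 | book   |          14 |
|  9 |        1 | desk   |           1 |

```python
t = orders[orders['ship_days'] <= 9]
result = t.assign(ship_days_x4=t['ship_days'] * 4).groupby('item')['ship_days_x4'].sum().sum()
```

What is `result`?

filter rows where ship_days <= 9:
   rating   item  ship_days
0       4  chair          1
1       3    mug          1
2       1    pen          1
3       4   lamp          4
4       2   desk          3
5       1    pen          9
6       2  chair          2
9       1   desk          1
add column ship_days_x4 = t['ship_days'] * 4:
   rating   item  ship_days  ship_days_x4
0       4  chair          1             4
1       3    mug          1             4
2       1    pen          1             4
3       4   lamp          4            16
4       2   desk          3            12
5       1    pen          9            36
6       2  chair          2             8
9       1   desk          1             4
group by item, sum of ship_days_x4:
item
chair    12
desk     16
lamp     16
mug       4
pen      40
Name: ship_days_x4, dtype: int64
sum of the resulting series → 88

88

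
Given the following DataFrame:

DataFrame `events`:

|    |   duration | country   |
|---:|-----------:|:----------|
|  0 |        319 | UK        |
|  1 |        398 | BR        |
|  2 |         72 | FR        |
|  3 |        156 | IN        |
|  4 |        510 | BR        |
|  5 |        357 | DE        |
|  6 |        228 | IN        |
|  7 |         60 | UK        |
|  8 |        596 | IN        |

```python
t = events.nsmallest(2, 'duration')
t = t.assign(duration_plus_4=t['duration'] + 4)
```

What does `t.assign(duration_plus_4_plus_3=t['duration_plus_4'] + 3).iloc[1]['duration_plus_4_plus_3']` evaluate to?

take 2 rows with smallest duration:
   duration country
7        60      UK
2        72      FR
add column duration_plus_4 = t['duration'] + 4:
   duration country  duration_plus_4
7        60      UK               64
2        72      FR               76
add column duration_plus_4_plus_3 = t['duration_plus_4'] + 3:
   duration country  duration_plus_4  duration_plus_4_plus_3
7        60      UK               64                      67
2        72      FR               76                      79
Finally, value at position 1, column 'duration_plus_4_plus_3' = 79.

79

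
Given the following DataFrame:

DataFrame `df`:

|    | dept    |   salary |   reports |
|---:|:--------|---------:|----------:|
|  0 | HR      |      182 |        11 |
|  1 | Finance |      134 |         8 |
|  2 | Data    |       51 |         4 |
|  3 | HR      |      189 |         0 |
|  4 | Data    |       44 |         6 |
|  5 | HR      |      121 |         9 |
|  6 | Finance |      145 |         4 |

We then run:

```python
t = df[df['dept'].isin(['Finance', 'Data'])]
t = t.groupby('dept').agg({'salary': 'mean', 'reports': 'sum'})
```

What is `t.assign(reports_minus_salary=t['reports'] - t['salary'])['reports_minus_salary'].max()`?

filter rows where dept in ['Finance', 'Data']:
      dept  salary  reports
1  Finance     134        8
2     Data      51        4
4     Data      44        6
6  Finance     145        4
group by dept: mean(salary), sum(reports):
         salary  reports
dept                    
Data       47.5       10
Finance   139.5       12
add column reports_minus_salary = t['reports'] - t['salary']:
         salary  reports  reports_minus_salary
dept                                          
Data       47.5       10                 -37.5
Finance   139.5       12                -127.5
Hence -37.5.

-37.5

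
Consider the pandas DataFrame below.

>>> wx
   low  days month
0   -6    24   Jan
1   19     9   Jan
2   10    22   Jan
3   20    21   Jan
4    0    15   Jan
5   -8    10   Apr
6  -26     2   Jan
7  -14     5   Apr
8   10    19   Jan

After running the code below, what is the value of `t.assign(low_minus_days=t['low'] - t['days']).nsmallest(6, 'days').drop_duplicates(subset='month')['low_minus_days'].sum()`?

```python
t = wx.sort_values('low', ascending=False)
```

sort by low descending:
   low  days month
3   20    21   Jan
1   19     9   Jan
2   10    22   Jan
8   10    19   Jan
4    0    15   Jan
0   -6    24   Jan
5   -8    10   Apr
7  -14     5   Apr
6  -26     2   Jan
add column low_minus_days = t['low'] - t['days']:
   low  days month  low_minus_days
3   20    21   Jan              -1
1   19     9   Jan              10
2   10    22   Jan             -12
8   10    19   Jan              -9
4    0    15   Jan             -15
0   -6    24   Jan             -30
5   -8    10   Apr             -18
7  -14     5   Apr             -19
6  -26     2   Jan             -28
take 6 rows with smallest days:
   low  days month  low_minus_days
6  -26     2   Jan             -28
7  -14     5   Apr             -19
1   19     9   Jan              10
5   -8    10   Apr             -18
4    0    15   Jan             -15
8   10    19   Jan              -9
drop duplicate month (keep=first):
   low  days month  low_minus_days
6  -26     2   Jan             -28
7  -14     5   Apr             -19

-47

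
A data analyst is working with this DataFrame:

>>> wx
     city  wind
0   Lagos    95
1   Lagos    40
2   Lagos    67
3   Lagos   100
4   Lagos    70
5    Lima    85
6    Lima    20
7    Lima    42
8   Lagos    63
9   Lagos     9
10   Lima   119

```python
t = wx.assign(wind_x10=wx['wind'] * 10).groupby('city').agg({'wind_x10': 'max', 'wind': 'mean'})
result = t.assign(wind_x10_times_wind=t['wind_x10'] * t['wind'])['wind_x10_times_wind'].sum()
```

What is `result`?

142563.571429

add column wind_x10 = wx['wind'] * 10:
     city  wind  wind_x10
0   Lagos    95       950
1   Lagos    40       400
2   Lagos    67       670
3   Lagos   100      1000
4   Lagos    70       700
5    Lima    85       850
6    Lima    20       200
7    Lima    42       420
8   Lagos    63       630
9   Lagos     9        90
10   Lima   119      1190
group by city: max(wind_x10), mean(wind):
       wind_x10       wind
city                      
Lagos      1000  63.428571
Lima       1190  66.500000
add column wind_x10_times_wind = t['wind_x10'] * t['wind']:
       wind_x10       wind  wind_x10_times_wind
city                                           
Lagos      1000  63.428571         63428.571429
Lima       1190  66.500000         79135.000000
sum of column 'wind_x10_times_wind' → 142563.571429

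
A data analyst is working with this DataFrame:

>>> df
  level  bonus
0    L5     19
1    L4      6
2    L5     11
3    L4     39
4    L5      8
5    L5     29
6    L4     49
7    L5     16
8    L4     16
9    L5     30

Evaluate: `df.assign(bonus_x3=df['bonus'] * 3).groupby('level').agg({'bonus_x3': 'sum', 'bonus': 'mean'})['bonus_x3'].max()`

add column bonus_x3 = df['bonus'] * 3:
  level  bonus  bonus_x3
0    L5     19        57
1    L4      6        18
2    L5     11        33
3    L4     39       117
4    L5      8        24
5    L5     29        87
6    L4     49       147
7    L5     16        48
8    L4     16        48
9    L5     30        90
group by level: sum(bonus_x3), mean(bonus):
       bonus_x3      bonus
level                     
L4          330  27.500000
L5          339  18.833333

339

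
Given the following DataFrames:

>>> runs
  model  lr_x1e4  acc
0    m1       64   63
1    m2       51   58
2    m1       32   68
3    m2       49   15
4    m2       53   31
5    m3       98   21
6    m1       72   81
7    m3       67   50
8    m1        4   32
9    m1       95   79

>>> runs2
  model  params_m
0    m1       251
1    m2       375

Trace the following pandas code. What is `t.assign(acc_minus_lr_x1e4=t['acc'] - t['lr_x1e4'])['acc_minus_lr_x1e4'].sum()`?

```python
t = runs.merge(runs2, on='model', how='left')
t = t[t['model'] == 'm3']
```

merge on 'model' (how='left') → 10 rows:
  model  lr_x1e4  acc  params_m
0    m1       64   63     251.0
1    m2       51   58     375.0
2    m1       32   68     251.0
3    m2       49   15     375.0
4    m2       53   31     375.0
5    m3       98   21       NaN
6    m1       72   81     251.0
7    m3       67   50       NaN
8    m1        4   32     251.0
9    m1       95   79     251.0
filter rows where model == 'm3':
  model  lr_x1e4  acc  params_m
5    m3       98   21       NaN
7    m3       67   50       NaN
add column acc_minus_lr_x1e4 = t['acc'] - t['lr_x1e4']:
  model  lr_x1e4  acc  params_m  acc_minus_lr_x1e4
5    m3       98   21       NaN                -77
7    m3       67   50       NaN                -17

-94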